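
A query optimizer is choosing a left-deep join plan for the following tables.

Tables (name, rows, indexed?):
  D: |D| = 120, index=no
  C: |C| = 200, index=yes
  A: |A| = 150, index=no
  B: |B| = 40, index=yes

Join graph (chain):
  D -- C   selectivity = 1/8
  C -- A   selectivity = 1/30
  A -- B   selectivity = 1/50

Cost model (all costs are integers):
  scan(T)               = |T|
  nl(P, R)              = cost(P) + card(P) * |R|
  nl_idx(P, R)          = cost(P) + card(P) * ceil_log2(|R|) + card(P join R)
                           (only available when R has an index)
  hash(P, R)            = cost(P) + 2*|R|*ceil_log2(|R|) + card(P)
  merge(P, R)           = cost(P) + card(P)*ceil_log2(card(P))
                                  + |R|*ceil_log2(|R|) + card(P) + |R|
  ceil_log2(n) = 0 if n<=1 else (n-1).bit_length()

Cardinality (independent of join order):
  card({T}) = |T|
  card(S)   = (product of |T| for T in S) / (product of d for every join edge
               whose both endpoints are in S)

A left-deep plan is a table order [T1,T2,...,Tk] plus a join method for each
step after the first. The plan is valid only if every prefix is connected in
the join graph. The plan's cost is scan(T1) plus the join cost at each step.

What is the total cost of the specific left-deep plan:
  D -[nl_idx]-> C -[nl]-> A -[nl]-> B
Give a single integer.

1054080

step 1: scan D: cost=120, card=120
step 2: join C via nl_idx
    card(P join C) = 120*200/(8) = 3000
    cost = 120 + 120*8 + 3000 = 4080
step 3: join A via nl
    card(P join A) = 3000*150/(30) = 15000
    cost = 4080 + 3000*150 = 454080
step 4: join B via nl
    card(P join B) = 15000*40/(50) = 12000
    cost = 454080 + 15000*40 = 1054080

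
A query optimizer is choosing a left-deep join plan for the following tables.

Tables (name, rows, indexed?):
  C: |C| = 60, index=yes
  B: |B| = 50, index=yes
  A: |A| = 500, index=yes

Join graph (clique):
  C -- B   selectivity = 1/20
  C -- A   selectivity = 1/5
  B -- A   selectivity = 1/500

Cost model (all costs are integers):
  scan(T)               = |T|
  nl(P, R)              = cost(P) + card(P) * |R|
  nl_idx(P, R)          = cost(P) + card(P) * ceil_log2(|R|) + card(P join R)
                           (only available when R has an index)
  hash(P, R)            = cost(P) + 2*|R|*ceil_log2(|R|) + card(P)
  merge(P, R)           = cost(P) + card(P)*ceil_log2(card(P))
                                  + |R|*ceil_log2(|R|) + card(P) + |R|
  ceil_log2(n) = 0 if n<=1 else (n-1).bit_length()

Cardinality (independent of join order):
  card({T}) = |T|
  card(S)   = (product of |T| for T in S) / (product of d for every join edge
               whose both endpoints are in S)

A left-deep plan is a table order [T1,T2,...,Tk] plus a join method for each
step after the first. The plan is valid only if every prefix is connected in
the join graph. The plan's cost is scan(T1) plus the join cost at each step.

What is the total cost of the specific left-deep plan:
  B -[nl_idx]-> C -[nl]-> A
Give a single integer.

step 1: scan B: cost=50, card=50
step 2: join C via nl_idx
    card(P join C) = 50*60/(20) = 150
    cost = 50 + 50*6 + 150 = 500
step 3: join A via nl
    card(P join A) = 150*500/(5*500) = 30
    cost = 500 + 150*500 = 75500

75500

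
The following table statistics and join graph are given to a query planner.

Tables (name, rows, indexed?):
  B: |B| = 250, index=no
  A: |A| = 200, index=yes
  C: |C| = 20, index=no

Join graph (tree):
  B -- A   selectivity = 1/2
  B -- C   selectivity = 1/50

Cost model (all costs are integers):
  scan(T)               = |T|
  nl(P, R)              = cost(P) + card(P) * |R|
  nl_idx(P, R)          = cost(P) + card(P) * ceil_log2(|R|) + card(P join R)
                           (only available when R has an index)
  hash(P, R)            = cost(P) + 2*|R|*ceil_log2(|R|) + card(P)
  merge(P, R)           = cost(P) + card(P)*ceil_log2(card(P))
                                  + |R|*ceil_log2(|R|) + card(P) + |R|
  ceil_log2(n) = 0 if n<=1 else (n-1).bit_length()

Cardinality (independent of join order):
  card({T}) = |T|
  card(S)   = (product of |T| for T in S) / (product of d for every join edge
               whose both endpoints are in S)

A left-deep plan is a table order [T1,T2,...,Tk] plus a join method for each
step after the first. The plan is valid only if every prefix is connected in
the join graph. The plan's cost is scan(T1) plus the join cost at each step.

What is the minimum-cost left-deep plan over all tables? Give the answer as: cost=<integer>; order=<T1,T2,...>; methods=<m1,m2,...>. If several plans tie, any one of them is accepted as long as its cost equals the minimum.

cost=3300; order=B,C,A; methods=hash,merge

Selinger DP (subsets sized 1..n):
  {B}: scan cost=250, card=250
  {A}: scan cost=200, card=200
  {C}: scan cost=20, card=20
  {AB}: card=25000; try (A,hash)→3700, (B,merge)→4250, (A,merge)→4300, (B,hash)→4400, (A,nl_idx)→27250, (B,nl)→50200 …(+1); best=3700 via (A,hash)
  {BC}: card=100; try (C,hash)→700, (B,merge)→2390, (C,merge)→2620, (B,hash)→4040, (B,nl)→5020, (C,nl)→5250; best=700 via (C,hash)
  {ABC}: card=10000; try (A,merge)→3300, (A,hash)→4000, (A,nl_idx)→11500, (A,nl)→20700, (C,hash)→28900, (C,merge)→403820 …(+1); best=3300 via (A,merge)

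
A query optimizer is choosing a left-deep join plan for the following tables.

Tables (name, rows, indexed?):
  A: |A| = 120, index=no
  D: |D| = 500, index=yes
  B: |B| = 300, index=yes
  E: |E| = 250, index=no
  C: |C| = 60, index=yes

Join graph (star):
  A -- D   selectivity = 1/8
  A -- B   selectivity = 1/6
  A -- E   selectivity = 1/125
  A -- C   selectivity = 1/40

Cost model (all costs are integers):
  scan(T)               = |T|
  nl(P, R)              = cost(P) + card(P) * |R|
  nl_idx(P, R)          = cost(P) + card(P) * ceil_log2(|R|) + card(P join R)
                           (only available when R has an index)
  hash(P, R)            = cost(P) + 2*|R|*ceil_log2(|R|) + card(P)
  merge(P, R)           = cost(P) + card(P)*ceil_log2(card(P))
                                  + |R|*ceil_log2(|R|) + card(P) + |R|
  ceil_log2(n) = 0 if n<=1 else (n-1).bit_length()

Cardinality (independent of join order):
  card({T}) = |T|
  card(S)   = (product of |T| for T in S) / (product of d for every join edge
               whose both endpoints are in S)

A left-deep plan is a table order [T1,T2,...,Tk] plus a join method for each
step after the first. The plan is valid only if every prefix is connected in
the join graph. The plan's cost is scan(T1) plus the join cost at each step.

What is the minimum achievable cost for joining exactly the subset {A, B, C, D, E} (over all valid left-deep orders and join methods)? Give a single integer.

Selinger DP over subsets of {A,B,C,D,E}:
  {A}: scan cost=120, card=120
  {D}: scan cost=500, card=500
  {B}: scan cost=300, card=300
  {E}: scan cost=250, card=250
  {C}: scan cost=60, card=60
  {AD}: card=7500; try (A,hash)→2680, (D,merge)→6080, (A,merge)→6460, (D,nl_idx)→8700, (D,hash)→9240, (D,nl)→60120 …(+1); best=2680 via (A,hash)
  {AB}: card=6000; try (A,hash)→2280, (B,merge)→4080, (A,merge)→4260, (B,hash)→5640, (B,nl_idx)→7200, (B,nl)→36120 …(+1); best=2280 via (A,hash)
  {AE}: card=240; try (A,hash)→2180, (E,merge)→3330, (A,merge)→3460, (E,hash)→4240, (E,nl)→30120, (A,nl)→30250; best=2180 via (A,hash)
  {AC}: card=180; try (C,hash)→960, (C,nl_idx)→1020, (A,merge)→1440, (C,merge)→1500, (A,hash)→1800, (A,nl)→7260 …(+1); best=960 via (C,hash)
  {ABD}: card=375000; try (B,hash)→15580, (D,hash)→17280, (D,merge)→91280, (B,merge)→110680, (D,nl_idx)→431280, (B,nl_idx)→445180 …(+2); best=15580 via (B,hash)
  {ADE}: card=15000; try (D,merge)→9340, (D,hash)→11420, (E,hash)→14180, (D,nl_idx)→19340, (E,merge)→109930, (D,nl)→122180 …(+1); best=9340 via (D,merge)
  {ACD}: card=11250; try (D,merge)→7580, (D,hash)→10140, (C,hash)→10900, (D,nl_idx)→13830, (C,nl_idx)→58930, (D,nl)→90960 …(+2); best=7580 via (D,merge)
  {ABE}: card=12000; try (B,merge)→7340, (B,hash)→7820, (E,hash)→12280, (B,nl_idx)→16340, (B,nl)→74180, (E,merge)→88530 …(+1); best=7340 via (B,merge)
  {ABC}: card=9000; try (B,merge)→5580, (B,hash)→6540, (C,hash)→9000, (B,nl_idx)→11580, (C,nl_idx)→47280, (B,nl)→54960 …(+2); best=5580 via (B,merge)
  {ACE}: card=360; try (C,hash)→3140, (C,nl_idx)→3980, (C,merge)→4760, (E,merge)→4830, (E,hash)→5140, (C,nl)→16580 …(+1); best=3140 via (C,hash)
  {ABDE}: card=750000; try (D,hash)→28340, (B,hash)→29740, (D,merge)→192340, (B,merge)→237340, (E,hash)→394580, (D,nl_idx)→865340 …(+5); best=28340 via (D,hash)
  {ABCD}: card=562500; try (D,hash)→23580, (B,hash)→24230, (D,merge)→145580, (B,merge)→179330, (C,hash)→391300, (D,nl_idx)→649080 …(+6); best=23580 via (D,hash)
  {ACDE}: card=22500; try (D,merge)→11740, (D,hash)→12500, (E,hash)→22830, (C,hash)→25060, (D,nl_idx)→28880, (C,nl_idx)→121840 …(+5); best=11740 via (D,merge)
  {ABCE}: card=18000; try (B,hash)→8900, (B,merge)→9740, (E,hash)→18580, (C,hash)→20060, (B,nl_idx)→24380, (C,nl_idx)→97340 …(+5); best=8900 via (B,hash)
  {ABCDE}: card=1125000; try (D,hash)→35900, (B,hash)→39640, (D,merge)→301900, (B,merge)→374740, (E,hash)→590080, (C,hash)→779060 …(+9); best=35900 via (D,hash)

35900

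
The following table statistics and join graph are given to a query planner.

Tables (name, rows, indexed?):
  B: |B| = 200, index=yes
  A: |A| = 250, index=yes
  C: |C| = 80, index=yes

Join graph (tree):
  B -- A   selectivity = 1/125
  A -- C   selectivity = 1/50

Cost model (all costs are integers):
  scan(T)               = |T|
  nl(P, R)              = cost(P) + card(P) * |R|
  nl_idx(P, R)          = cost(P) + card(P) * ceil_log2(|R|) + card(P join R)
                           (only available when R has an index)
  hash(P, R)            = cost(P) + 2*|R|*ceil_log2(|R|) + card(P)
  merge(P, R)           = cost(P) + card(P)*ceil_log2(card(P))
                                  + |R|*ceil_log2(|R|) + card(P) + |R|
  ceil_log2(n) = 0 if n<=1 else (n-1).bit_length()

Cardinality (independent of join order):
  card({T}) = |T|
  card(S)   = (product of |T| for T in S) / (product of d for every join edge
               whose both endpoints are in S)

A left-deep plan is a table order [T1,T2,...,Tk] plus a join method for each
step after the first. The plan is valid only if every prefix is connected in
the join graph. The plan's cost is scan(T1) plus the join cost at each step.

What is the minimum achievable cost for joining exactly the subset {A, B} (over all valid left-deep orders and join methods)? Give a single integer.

2200

Selinger DP over subsets of {A,B}:
  {B}: scan cost=200, card=200
  {A}: scan cost=250, card=250
  {AB}: card=400; try (A,nl_idx)→2200, (B,nl_idx)→2650, (B,hash)→3700, (A,merge)→4250, (B,merge)→4300, (A,hash)→4400 …(+2); best=2200 via (A,nl_idx)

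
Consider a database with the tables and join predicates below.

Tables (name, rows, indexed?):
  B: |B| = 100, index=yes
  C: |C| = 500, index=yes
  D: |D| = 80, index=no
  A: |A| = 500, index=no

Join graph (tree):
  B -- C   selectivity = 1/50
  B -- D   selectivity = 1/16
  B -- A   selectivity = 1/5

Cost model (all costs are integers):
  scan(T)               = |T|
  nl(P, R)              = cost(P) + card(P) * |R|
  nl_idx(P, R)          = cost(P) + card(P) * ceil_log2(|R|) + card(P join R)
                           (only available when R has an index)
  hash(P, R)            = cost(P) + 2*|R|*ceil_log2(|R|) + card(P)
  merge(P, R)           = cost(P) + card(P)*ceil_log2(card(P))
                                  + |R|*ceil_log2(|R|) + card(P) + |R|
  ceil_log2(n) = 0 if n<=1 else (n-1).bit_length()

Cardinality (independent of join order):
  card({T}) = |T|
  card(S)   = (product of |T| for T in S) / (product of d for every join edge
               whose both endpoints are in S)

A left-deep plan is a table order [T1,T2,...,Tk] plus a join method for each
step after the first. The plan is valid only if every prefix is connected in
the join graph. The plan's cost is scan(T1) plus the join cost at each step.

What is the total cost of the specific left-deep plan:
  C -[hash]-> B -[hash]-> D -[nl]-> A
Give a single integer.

2504520

step 1: scan C: cost=500, card=500
step 2: join B via hash
    card(P join B) = 500*100/(50) = 1000
    cost = 500 + 2*100*7 + 500 = 2400
step 3: join D via hash
    card(P join D) = 1000*80/(16) = 5000
    cost = 2400 + 2*80*7 + 1000 = 4520
step 4: join A via nl
    card(P join A) = 5000*500/(5) = 500000
    cost = 4520 + 5000*500 = 2504520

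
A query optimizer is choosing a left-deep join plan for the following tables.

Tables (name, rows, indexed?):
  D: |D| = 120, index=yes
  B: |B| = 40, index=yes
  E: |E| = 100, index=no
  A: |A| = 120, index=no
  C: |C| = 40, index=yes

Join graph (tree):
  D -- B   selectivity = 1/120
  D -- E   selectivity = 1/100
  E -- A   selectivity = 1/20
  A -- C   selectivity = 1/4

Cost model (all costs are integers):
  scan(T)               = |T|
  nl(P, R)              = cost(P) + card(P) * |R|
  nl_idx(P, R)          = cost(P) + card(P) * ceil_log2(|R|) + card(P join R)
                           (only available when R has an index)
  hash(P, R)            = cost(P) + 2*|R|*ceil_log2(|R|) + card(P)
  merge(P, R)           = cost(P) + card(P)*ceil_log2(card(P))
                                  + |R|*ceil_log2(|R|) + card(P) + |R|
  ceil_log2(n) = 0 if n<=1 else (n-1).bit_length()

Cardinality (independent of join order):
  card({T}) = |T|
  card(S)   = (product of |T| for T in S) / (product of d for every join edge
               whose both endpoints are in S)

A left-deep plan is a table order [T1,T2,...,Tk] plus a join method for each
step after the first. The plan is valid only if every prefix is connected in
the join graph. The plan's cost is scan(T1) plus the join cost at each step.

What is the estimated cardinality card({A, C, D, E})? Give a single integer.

Tables in S: A(120), C(40), D(120), E(100)
Edges inside S: D-E(d=100), E-A(d=20), A-C(d=4)
numerator = 120 * 40 * 120 * 100 = 57600000
denominator = 100 * 20 * 4 = 8000
card(S) = 57600000 / 8000 = 7200

7200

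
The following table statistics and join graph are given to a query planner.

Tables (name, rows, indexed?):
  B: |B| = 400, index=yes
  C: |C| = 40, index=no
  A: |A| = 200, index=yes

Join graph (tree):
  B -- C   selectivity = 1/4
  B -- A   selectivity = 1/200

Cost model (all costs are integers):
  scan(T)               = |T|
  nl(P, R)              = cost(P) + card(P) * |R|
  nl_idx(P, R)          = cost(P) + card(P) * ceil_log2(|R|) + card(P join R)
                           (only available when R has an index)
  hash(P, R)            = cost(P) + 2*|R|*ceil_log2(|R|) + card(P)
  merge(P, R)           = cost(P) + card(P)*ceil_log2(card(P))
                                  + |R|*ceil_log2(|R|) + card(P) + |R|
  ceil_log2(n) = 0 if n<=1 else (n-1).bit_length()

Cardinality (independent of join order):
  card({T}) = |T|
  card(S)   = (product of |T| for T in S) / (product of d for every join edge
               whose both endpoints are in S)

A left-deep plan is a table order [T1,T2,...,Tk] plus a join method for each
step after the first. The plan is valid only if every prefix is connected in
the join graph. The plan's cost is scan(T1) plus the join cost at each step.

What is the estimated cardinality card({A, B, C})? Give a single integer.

4000

Tables in S: A(200), B(400), C(40)
Edges inside S: B-C(d=4), B-A(d=200)
numerator = 200 * 400 * 40 = 3200000
denominator = 4 * 200 = 800
card(S) = 3200000 / 800 = 4000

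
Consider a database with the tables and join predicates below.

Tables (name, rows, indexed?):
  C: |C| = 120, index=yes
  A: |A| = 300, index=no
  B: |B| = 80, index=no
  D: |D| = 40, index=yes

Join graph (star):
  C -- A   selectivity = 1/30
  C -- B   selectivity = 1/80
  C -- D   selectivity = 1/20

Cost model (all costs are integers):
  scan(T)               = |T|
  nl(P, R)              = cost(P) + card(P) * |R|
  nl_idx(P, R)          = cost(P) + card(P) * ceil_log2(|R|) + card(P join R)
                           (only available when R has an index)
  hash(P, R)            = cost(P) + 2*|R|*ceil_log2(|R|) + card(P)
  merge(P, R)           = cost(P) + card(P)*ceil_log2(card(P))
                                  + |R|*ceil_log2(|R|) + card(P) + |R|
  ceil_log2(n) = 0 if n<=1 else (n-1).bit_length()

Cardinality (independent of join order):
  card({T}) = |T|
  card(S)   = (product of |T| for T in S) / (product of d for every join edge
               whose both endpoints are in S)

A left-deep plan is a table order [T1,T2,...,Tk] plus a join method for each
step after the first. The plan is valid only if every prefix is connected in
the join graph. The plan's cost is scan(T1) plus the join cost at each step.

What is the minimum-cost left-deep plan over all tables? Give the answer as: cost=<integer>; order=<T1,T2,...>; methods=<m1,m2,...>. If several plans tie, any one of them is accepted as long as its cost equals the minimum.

cost=6280; order=A,C,B,D; methods=hash,hash,hash

Selinger DP (subsets sized 1..n):
  {C}: scan cost=120, card=120
  {A}: scan cost=300, card=300
  {B}: scan cost=80, card=80
  {D}: scan cost=40, card=40
  {AC}: card=1200; try (C,hash)→2280, (C,nl_idx)→3600, (A,merge)→4080, (C,merge)→4260, (A,hash)→5640, (A,nl)→36120 …(+1); best=2280 via (C,hash)
  {BC}: card=120; try (C,nl_idx)→760, (B,hash)→1360, (C,merge)→1680, (B,merge)→1720, (C,hash)→1840, (C,nl)→9680 …(+1); best=760 via (C,nl_idx)
  {CD}: card=240; try (C,nl_idx)→560, (D,hash)→720, (D,nl_idx)→1080, (C,merge)→1280, (D,merge)→1360, (C,hash)→1760 …(+2); best=560 via (C,nl_idx)
  {ABC}: card=1200; try (B,hash)→4600, (A,merge)→4720, (A,hash)→6280, (B,merge)→17320, (A,nl)→36760, (B,nl)→98280; best=4600 via (B,hash)
  {ACD}: card=2400; try (D,hash)→3960, (A,merge)→5720, (A,hash)→6200, (D,nl_idx)→11880, (D,merge)→16960, (D,nl)→50280 …(+1); best=3960 via (D,hash)
  {BCD}: card=240; try (D,hash)→1360, (D,nl_idx)→1720, (B,hash)→1920, (D,merge)→2000, (B,merge)→3360, (D,nl)→5560 …(+1); best=1360 via (D,hash)
  {ABCD}: card=2400; try (D,hash)→6280, (A,merge)→6520, (A,hash)→7000, (B,hash)→7480, (D,nl_idx)→14200, (D,merge)→19280 …(+4); best=6280 via (D,hash)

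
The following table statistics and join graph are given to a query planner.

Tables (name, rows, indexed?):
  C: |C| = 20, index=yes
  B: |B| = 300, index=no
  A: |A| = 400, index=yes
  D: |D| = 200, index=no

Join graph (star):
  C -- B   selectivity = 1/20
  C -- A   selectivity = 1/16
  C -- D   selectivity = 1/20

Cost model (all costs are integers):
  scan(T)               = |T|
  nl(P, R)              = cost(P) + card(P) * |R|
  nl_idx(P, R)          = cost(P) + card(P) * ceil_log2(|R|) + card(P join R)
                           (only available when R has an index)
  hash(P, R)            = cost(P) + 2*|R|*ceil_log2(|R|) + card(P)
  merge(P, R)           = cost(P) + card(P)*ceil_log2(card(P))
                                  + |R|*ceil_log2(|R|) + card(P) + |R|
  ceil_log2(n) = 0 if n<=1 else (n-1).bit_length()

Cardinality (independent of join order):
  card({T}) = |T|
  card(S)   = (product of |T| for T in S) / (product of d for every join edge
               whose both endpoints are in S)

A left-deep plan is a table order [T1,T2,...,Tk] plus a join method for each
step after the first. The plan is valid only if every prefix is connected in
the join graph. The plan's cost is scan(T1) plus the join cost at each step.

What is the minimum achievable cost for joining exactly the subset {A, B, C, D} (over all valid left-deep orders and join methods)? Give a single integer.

14500

Selinger DP over subsets of {A,B,C,D}:
  {C}: scan cost=20, card=20
  {B}: scan cost=300, card=300
  {A}: scan cost=400, card=400
  {D}: scan cost=200, card=200
  {BC}: card=300; try (C,hash)→800, (C,nl_idx)→2100, (B,merge)→3140, (C,merge)→3420, (B,hash)→5440, (B,nl)→6020 …(+1); best=800 via (C,hash)
  {AC}: card=500; try (A,nl_idx)→700, (C,hash)→1000, (C,nl_idx)→2900, (A,merge)→4140, (C,merge)→4520, (A,hash)→7240 …(+2); best=700 via (A,nl_idx)
  {CD}: card=200; try (C,hash)→600, (C,nl_idx)→1400, (D,merge)→1940, (C,merge)→2120, (D,hash)→3240, (D,nl)→4020 …(+1); best=600 via (C,hash)
  {ABC}: card=7500; try (B,hash)→6600, (A,merge)→7800, (A,hash)→8300, (B,merge)→8700, (A,nl_idx)→11000, (A,nl)→120800 …(+1); best=6600 via (B,hash)
  {BCD}: card=3000; try (D,hash)→4300, (B,merge)→5400, (D,merge)→5600, (B,hash)→6200, (B,nl)→60600, (D,nl)→60800; best=4300 via (D,hash)
  {ACD}: card=5000; try (D,hash)→4400, (A,merge)→6400, (A,nl_idx)→7400, (D,merge)→7500, (A,hash)→8000, (A,nl)→80600 …(+1); best=4400 via (D,hash)
  {ABCD}: card=75000; try (A,hash)→14500, (B,hash)→14800, (D,hash)→17300, (A,merge)→47300, (B,merge)→77400, (A,nl_idx)→106300 …(+4); best=14500 via (A,hash)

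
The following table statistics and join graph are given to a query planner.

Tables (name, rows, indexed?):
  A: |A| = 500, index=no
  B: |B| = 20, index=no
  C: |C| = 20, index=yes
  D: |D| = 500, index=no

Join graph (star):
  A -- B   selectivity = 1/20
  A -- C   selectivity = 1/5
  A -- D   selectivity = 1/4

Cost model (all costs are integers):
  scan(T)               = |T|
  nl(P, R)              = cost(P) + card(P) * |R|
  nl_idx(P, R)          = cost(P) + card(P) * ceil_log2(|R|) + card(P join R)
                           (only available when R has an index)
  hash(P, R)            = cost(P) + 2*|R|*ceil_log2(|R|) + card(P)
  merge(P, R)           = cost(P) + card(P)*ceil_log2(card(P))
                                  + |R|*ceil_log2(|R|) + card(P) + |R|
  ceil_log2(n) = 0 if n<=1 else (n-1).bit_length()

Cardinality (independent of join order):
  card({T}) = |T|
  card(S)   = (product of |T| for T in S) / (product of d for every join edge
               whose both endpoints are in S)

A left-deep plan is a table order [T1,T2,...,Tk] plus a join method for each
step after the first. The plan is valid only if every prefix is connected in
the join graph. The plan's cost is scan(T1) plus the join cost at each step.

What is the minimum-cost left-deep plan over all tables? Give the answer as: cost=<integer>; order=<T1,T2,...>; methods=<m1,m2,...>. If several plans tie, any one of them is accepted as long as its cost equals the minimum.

cost=12900; order=A,B,C,D; methods=hash,hash,hash

Selinger DP (subsets sized 1..n):
  {A}: scan cost=500, card=500
  {B}: scan cost=20, card=20
  {C}: scan cost=20, card=20
  {D}: scan cost=500, card=500
  {AB}: card=500; try (B,hash)→1200, (A,merge)→5140, (B,merge)→5620, (A,hash)→9040, (A,nl)→10020, (B,nl)→10500; best=1200 via (B,hash)
  {AC}: card=2000; try (C,hash)→1200, (C,nl_idx)→5000, (A,merge)→5140, (C,merge)→5620, (A,hash)→9040, (A,nl)→10020 …(+1); best=1200 via (C,hash)
  {AD}: card=62500; try (D,hash)→10000, (A,hash)→10000, (D,merge)→10500, (A,merge)→10500, (D,nl)→250500, (A,nl)→250500; best=10000 via (D,hash)
  {ABC}: card=2000; try (C,hash)→1900, (B,hash)→3400, (C,nl_idx)→5700, (C,merge)→6320, (C,nl)→11200, (B,merge)→25320 …(+1); best=1900 via (C,hash)
  {ABD}: card=62500; try (D,hash)→10700, (D,merge)→11200, (B,hash)→72700, (D,nl)→251200, (B,merge)→1072620, (B,nl)→1260000; best=10700 via (D,hash)
  {ACD}: card=250000; try (D,hash)→12200, (D,merge)→30200, (C,hash)→72700, (C,nl_idx)→572500, (D,nl)→1001200, (C,merge)→1072620 …(+1); best=12200 via (D,hash)
  {ABCD}: card=250000; try (D,hash)→12900, (D,merge)→30900, (C,hash)→73400, (B,hash)→262400, (C,nl_idx)→573200, (D,nl)→1001900 …(+4); best=12900 via (D,hash)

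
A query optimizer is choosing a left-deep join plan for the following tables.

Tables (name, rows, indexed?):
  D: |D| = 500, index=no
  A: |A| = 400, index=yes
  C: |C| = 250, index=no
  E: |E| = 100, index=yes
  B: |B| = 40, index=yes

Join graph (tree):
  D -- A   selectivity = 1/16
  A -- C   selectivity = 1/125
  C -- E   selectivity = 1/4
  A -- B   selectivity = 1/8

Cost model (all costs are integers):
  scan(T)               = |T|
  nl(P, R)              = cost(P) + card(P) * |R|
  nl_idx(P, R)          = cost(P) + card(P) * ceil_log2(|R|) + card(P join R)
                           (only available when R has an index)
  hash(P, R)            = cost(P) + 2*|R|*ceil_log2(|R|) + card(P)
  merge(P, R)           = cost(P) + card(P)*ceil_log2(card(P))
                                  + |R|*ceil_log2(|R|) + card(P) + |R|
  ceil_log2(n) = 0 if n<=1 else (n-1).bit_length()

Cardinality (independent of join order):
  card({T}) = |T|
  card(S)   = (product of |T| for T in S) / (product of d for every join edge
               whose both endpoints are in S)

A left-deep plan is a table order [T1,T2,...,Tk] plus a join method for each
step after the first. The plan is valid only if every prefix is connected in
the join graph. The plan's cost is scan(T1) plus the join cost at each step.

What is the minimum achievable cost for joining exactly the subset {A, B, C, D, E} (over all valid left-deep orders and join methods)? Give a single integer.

Selinger DP over subsets of {A,B,C,D,E}:
  {D}: scan cost=500, card=500
  {A}: scan cost=400, card=400
  {C}: scan cost=250, card=250
  {E}: scan cost=100, card=100
  {B}: scan cost=40, card=40
  {AD}: card=12500; try (A,hash)→8200, (D,merge)→9400, (A,merge)→9500, (D,hash)→9800, (A,nl_idx)→17500, (D,nl)→200400 …(+1); best=8200 via (A,hash)
  {AC}: card=800; try (A,nl_idx)→3300, (C,hash)→4800, (A,merge)→6500, (C,merge)→6650, (A,hash)→7700, (A,nl)→100250 …(+1); best=3300 via (A,nl_idx)
  {AB}: card=2000; try (B,hash)→1280, (A,nl_idx)→2400, (A,merge)→4320, (B,merge)→4680, (B,nl_idx)→4800, (A,hash)→7280 …(+2); best=1280 via (B,hash)
  {CE}: card=6250; try (E,hash)→1900, (C,merge)→3150, (E,merge)→3300, (C,hash)→4200, (E,nl_idx)→8250, (C,nl)→25100 …(+1); best=1900 via (E,hash)
  {ACD}: card=25000; try (D,hash)→13100, (D,merge)→17100, (C,hash)→24700, (C,merge)→197950, (D,nl)→403300, (C,nl)→3133200; best=13100 via (D,hash)
  {ABD}: card=62500; try (D,hash)→12280, (B,hash)→21180, (D,merge)→30280, (B,nl_idx)→145700, (B,merge)→195980, (B,nl)→508200 …(+1); best=12280 via (D,hash)
  {ACE}: card=20000; try (E,hash)→5500, (E,merge)→12900, (A,hash)→15350, (E,nl_idx)→28900, (A,nl_idx)→78150, (E,nl)→83300 …(+2); best=5500 via (E,hash)
  {ABC}: card=4000; try (B,hash)→4580, (C,hash)→7280, (B,nl_idx)→12100, (B,merge)→12380, (C,merge)→27530, (B,nl)→35300 …(+1); best=4580 via (B,hash)
  {ACDE}: card=625000; try (D,hash)→34500, (E,hash)→39500, (D,merge)→330500, (E,merge)→413900, (E,nl_idx)→813100, (E,nl)→2513100 …(+1); best=34500 via (D,hash)
  {ABCD}: card=125000; try (D,hash)→17580, (B,hash)→38580, (D,merge)→61580, (C,hash)→78780, (B,nl_idx)→288100, (B,merge)→413380 …(+4); best=17580 via (D,hash)
  {ABCE}: card=100000; try (E,hash)→9980, (B,hash)→25980, (E,merge)→57380, (E,nl_idx)→132580, (B,nl_idx)→225500, (B,merge)→325780 …(+2); best=9980 via (E,hash)
  {ABCDE}: card=3125000; try (D,hash)→118980, (E,hash)→143980, (B,hash)→659980, (D,merge)→1814980, (E,merge)→2268380, (E,nl_idx)→4017580 …(+5); best=118980 via (D,hash)

118980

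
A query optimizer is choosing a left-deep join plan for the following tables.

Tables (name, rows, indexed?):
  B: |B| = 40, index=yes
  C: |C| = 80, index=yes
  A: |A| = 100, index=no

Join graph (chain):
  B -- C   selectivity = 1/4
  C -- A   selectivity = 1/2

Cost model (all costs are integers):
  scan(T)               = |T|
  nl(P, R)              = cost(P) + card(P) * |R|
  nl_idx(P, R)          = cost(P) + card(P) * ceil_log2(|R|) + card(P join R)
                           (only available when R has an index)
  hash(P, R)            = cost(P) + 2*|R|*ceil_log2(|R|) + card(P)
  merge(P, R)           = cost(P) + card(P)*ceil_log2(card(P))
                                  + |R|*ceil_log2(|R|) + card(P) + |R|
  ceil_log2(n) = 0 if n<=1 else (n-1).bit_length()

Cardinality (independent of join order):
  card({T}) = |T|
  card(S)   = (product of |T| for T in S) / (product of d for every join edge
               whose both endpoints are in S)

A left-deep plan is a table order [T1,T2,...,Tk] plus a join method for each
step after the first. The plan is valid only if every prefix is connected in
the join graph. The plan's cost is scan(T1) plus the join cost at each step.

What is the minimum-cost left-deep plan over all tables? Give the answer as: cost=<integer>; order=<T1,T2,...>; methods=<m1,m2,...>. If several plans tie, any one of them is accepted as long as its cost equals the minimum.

Selinger DP (subsets sized 1..n):
  {B}: scan cost=40, card=40
  {C}: scan cost=80, card=80
  {A}: scan cost=100, card=100
  {BC}: card=800; try (B,hash)→640, (C,merge)→960, (B,merge)→1000, (C,nl_idx)→1120, (C,hash)→1200, (B,nl_idx)→1360 …(+2); best=640 via (B,hash)
  {AC}: card=4000; try (C,hash)→1320, (A,merge)→1520, (C,merge)→1540, (A,hash)→1560, (C,nl_idx)→4800, (A,nl)→8080 …(+1); best=1320 via (C,hash)
  {ABC}: card=40000; try (A,hash)→2840, (B,hash)→5800, (A,merge)→10240, (B,merge)→53600, (B,nl_idx)→65320, (A,nl)→80640 …(+1); best=2840 via (A,hash)

cost=2840; order=C,B,A; methods=hash,hash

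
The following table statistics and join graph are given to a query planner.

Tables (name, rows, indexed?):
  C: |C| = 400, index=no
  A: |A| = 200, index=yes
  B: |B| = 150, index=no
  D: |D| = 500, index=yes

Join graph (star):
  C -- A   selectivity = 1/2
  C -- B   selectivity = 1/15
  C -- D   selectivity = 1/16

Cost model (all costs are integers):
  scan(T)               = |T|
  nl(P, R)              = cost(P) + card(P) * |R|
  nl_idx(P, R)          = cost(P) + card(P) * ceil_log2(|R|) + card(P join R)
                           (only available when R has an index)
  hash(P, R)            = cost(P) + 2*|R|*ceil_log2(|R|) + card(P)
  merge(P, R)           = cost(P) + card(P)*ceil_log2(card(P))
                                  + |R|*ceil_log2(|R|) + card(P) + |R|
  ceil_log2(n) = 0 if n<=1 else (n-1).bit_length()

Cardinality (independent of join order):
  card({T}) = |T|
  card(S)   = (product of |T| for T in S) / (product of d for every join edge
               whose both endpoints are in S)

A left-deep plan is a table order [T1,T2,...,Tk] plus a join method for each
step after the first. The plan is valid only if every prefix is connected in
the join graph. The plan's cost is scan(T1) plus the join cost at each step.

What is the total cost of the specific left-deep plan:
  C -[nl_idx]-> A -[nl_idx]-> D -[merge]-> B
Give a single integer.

step 1: scan C: cost=400, card=400
step 2: join A via nl_idx
    card(P join A) = 400*200/(2) = 40000
    cost = 400 + 400*8 + 40000 = 43600
step 3: join D via nl_idx
    card(P join D) = 40000*500/(16) = 1250000
    cost = 43600 + 40000*9 + 1250000 = 1653600
step 4: join B via merge
    card(P join B) = 1250000*150/(15) = 12500000
    cost = 1653600 + 1250000*21 + 150*8 + 1250000 + 150 = 29154950

29154950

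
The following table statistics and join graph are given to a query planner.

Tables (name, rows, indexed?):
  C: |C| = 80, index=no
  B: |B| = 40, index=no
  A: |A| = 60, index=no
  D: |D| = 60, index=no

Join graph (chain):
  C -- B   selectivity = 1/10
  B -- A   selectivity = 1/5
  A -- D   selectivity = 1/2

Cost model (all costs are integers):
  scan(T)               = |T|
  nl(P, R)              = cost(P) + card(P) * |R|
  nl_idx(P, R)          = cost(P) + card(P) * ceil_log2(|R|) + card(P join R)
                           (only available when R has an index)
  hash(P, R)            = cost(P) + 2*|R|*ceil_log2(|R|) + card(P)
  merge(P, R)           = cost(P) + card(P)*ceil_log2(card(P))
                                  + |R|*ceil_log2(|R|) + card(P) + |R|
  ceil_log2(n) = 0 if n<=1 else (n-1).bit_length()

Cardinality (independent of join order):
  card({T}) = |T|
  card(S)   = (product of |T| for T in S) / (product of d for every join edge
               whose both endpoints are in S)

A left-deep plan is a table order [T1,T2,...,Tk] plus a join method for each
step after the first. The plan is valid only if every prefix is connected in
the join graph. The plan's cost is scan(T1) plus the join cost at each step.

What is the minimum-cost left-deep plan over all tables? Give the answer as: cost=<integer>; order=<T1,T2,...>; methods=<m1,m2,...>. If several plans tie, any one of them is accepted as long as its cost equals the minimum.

cost=6240; order=C,B,A,D; methods=hash,hash,hash

Selinger DP (subsets sized 1..n):
  {C}: scan cost=80, card=80
  {B}: scan cost=40, card=40
  {A}: scan cost=60, card=60
  {D}: scan cost=60, card=60
  {BC}: card=320; try (B,hash)→640, (C,merge)→960, (B,merge)→1000, (C,hash)→1200, (C,nl)→3240, (B,nl)→3280; best=640 via (B,hash)
  {AB}: card=480; try (B,hash)→600, (A,merge)→740, (B,merge)→760, (A,hash)→800, (A,nl)→2440, (B,nl)→2460; best=600 via (B,hash)
  {AD}: card=1800; try (D,hash)→840, (A,hash)→840, (D,merge)→900, (A,merge)→900, (D,nl)→3660, (A,nl)→3660; best=840 via (D,hash)
  {ABC}: card=3840; try (A,hash)→1680, (C,hash)→2200, (A,merge)→4260, (C,merge)→6040, (A,nl)→19840, (C,nl)→39000; best=1680 via (A,hash)
  {ABD}: card=14400; try (D,hash)→1800, (B,hash)→3120, (D,merge)→5820, (B,merge)→22720, (D,nl)→29400, (B,nl)→72840; best=1800 via (D,hash)
  {ABCD}: card=115200; try (D,hash)→6240, (C,hash)→17320, (D,merge)→52020, (C,merge)→218440, (D,nl)→232080, (C,nl)→1153800; best=6240 via (D,hash)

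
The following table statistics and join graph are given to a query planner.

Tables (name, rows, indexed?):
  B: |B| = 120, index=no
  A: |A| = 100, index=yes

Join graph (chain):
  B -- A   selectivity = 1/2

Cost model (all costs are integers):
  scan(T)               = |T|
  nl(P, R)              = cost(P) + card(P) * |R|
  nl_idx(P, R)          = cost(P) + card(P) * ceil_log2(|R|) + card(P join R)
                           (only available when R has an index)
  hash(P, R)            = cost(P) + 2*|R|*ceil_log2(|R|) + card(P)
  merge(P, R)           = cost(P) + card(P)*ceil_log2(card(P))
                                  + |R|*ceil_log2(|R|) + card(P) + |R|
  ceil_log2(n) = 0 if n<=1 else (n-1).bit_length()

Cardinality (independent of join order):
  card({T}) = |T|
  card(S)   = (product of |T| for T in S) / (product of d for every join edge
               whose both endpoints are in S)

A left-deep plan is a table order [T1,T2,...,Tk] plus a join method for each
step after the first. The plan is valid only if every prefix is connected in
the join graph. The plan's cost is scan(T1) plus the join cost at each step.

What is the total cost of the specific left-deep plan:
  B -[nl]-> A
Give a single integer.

step 1: scan B: cost=120, card=120
step 2: join A via nl
    card(P join A) = 120*100/(2) = 6000
    cost = 120 + 120*100 = 12120

12120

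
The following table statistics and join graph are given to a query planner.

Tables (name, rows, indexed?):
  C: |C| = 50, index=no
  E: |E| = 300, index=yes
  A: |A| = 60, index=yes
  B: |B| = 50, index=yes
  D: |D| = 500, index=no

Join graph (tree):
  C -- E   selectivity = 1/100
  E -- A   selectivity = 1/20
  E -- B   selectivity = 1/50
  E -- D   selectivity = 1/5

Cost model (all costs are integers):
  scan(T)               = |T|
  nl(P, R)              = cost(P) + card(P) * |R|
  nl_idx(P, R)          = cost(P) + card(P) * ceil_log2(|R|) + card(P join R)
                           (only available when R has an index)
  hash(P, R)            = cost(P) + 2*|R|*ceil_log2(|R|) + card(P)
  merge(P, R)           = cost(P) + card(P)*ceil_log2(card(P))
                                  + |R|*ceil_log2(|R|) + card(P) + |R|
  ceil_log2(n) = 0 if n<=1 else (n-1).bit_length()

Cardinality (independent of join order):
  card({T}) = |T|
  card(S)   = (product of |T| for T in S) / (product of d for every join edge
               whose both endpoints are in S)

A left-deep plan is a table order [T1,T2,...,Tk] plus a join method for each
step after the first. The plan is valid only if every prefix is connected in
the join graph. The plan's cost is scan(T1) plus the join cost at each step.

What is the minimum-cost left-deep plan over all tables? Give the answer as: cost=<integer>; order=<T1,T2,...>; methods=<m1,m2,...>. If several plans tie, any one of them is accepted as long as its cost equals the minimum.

Selinger DP (subsets sized 1..n):
  {C}: scan cost=50, card=50
  {E}: scan cost=300, card=300
  {A}: scan cost=60, card=60
  {B}: scan cost=50, card=50
  {D}: scan cost=500, card=500
  {CE}: card=150; try (E,nl_idx)→650, (C,hash)→1200, (E,merge)→3400, (C,merge)→3650, (E,hash)→5500, (E,nl)→15050 …(+1); best=650 via (E,nl_idx)
  {AE}: card=900; try (A,hash)→1320, (E,nl_idx)→1500, (A,nl_idx)→3000, (E,merge)→3480, (A,merge)→3720, (E,hash)→5520 …(+2); best=1320 via (A,hash)
  {BE}: card=300; try (E,nl_idx)→800, (B,hash)→1200, (B,nl_idx)→2400, (E,merge)→3400, (B,merge)→3650, (E,hash)→5500 …(+2); best=800 via (E,nl_idx)
  {DE}: card=30000; try (E,hash)→6400, (D,merge)→8300, (E,merge)→8500, (D,hash)→9600, (E,nl_idx)→35000, (D,nl)→150300 …(+1); best=6400 via (E,hash)
  {ACE}: card=450; try (A,hash)→1520, (A,nl_idx)→2000, (A,merge)→2420, (C,hash)→2820, (A,nl)→9650, (C,merge)→11570 …(+1); best=1520 via (A,hash)
  {BCE}: card=150; try (B,hash)→1400, (C,hash)→1700, (B,nl_idx)→1700, (B,merge)→2350, (C,merge)→4150, (B,nl)→8150 …(+1); best=1400 via (B,hash)
  {CDE}: card=15000; try (D,merge)→7000, (D,hash)→9800, (C,hash)→37000, (D,nl)→75650, (C,merge)→486750, (C,nl)→1506400; best=7000 via (D,merge)
  {ABE}: card=900; try (A,hash)→1820, (B,hash)→2820, (A,nl_idx)→3500, (A,merge)→4220, (B,nl_idx)→7620, (B,merge)→11570 …(+2); best=1820 via (A,hash)
  {ADE}: card=90000; try (D,hash)→11220, (D,merge)→16220, (A,hash)→37120, (A,nl_idx)→276400, (D,nl)→451320, (A,merge)→486820 …(+1); best=11220 via (D,hash)
  {BDE}: card=30000; try (D,merge)→8800, (D,hash)→10100, (B,hash)→37000, (D,nl)→150800, (B,nl_idx)→216400, (B,merge)→486750 …(+1); best=8800 via (D,merge)
  {ABCE}: card=450; try (A,hash)→2270, (B,hash)→2570, (A,nl_idx)→2750, (A,merge)→3170, (C,hash)→3320, (B,nl_idx)→4670 …(+5); best=2270 via (A,hash)
  {ACDE}: card=45000; try (D,hash)→10970, (D,merge)→11020, (A,hash)→22720, (C,hash)→101820, (A,nl_idx)→142000, (D,nl)→226520 …(+4); best=10970 via (D,hash)
  {BCDE}: card=15000; try (D,merge)→7750, (D,hash)→10550, (B,hash)→22600, (C,hash)→39400, (D,nl)→76400, (B,nl_idx)→112000 …(+4); best=7750 via (D,merge)
  {ABDE}: card=90000; try (D,hash)→11720, (D,merge)→16720, (A,hash)→39520, (B,hash)→101820, (A,nl_idx)→278800, (D,nl)→451820 …(+5); best=11720 via (D,hash)
  {ABCDE}: card=45000; try (D,hash)→11720, (D,merge)→11770, (A,hash)→23470, (B,hash)→56570, (C,hash)→102320, (A,nl_idx)→142750 …(+8); best=11720 via (D,hash)

cost=11720; order=C,E,B,A,D; methods=nl_idx,hash,hash,hash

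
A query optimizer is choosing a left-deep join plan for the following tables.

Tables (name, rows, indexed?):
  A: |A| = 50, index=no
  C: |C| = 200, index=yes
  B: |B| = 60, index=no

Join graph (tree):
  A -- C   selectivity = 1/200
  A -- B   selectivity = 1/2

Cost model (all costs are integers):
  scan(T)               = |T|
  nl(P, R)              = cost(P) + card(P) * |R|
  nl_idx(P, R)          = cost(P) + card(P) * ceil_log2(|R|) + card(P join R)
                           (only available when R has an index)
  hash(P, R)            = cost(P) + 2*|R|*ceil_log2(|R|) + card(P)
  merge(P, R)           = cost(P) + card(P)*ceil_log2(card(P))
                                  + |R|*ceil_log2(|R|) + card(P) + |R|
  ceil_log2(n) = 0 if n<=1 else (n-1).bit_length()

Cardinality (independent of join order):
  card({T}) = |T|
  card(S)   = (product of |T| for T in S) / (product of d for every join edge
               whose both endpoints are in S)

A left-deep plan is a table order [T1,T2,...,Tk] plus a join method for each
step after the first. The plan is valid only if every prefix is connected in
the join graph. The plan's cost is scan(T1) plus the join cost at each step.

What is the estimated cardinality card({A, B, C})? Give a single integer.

1500

Tables in S: A(50), B(60), C(200)
Edges inside S: A-C(d=200), A-B(d=2)
numerator = 50 * 60 * 200 = 600000
denominator = 200 * 2 = 400
card(S) = 600000 / 400 = 1500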